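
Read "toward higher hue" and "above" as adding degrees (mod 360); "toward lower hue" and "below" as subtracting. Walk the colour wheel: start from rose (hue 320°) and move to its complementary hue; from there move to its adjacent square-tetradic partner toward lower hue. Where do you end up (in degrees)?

complement +180°: 320 + 180 = 500 → 500 − 360 = 140°
square ↓ −90°: 140 − 90 = 50°

50°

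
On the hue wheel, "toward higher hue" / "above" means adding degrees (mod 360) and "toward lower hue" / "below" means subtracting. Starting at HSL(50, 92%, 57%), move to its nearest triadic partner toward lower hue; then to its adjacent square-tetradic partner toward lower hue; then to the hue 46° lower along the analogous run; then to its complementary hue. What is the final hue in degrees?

−120° (triadic ↓): 50 − 120 = -70 → -70 + 360 = 290°
−90° (square ↓): 290 − 90 = 200°
−46° (analog 46° ↓): 200 − 46 = 154°
+180° (complement): 154 + 180 = 334°

334°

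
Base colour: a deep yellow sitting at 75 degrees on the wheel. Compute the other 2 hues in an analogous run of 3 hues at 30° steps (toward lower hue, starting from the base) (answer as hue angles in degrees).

Analogous hues sit every 30° along the wheel.
75 − 30 = 45°
75 − 60 = 15°

45° and 15°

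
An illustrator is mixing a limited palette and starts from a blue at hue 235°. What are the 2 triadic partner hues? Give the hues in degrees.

355° and 115°

A triad places three hues 120° apart.
235 + 120 = 355°
235 + 240 = 475 → 475 − 360 = 115°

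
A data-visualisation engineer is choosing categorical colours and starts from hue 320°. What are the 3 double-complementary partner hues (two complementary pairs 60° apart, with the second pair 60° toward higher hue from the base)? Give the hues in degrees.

A rectangular tetradic uses two complementary pairs 60° apart: offsets 0°, 60°, 180°, 240°.
320 + 60 = 380 → 380 − 360 = 20°
320 + 180 = 500 → 500 − 360 = 140°
320 + 240 = 560 → 560 − 360 = 200°

20°, 140°, and 200°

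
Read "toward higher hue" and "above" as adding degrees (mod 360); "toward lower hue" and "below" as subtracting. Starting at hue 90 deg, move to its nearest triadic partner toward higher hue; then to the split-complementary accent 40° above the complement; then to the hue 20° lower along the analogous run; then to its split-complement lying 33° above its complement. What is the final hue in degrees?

263°

90 + 120 = 210°   (triadic ↑)
210 + 220 = 430 → 430 − 360 = 70°   (split-comp 40° ↑)
70 − 20 = 50°   (analog 20° ↓)
50 + 213 = 263°   (split-comp 33° ↑)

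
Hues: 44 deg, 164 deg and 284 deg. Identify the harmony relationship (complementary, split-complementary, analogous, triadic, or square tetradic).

triadic

Sort the hues: 44°, 164°, 284°.
Successive gaps around the wheel: 120°, 120°, 120°.
Three hues equally spaced 120° apart form a triad.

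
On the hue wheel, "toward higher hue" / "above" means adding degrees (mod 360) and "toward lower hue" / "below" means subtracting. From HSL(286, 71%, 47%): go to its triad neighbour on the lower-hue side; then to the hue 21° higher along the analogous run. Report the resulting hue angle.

−120° (triadic ↓): 286 − 120 = 166°
+21° (analog 21° ↑): 166 + 21 = 187°

187°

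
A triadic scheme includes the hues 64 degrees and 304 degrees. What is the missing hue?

184°

A triad places three hues 120° apart.
The full set through 64° is {64°, 184°, 304°}.
Given {64°, 304°}, the missing hue is 184°.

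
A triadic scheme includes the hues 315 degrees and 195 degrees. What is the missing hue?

75°

A triad places three hues 120° apart.
The full set through 195° is {75°, 195°, 315°}.
Given {195°, 315°}, the missing hue is 75°.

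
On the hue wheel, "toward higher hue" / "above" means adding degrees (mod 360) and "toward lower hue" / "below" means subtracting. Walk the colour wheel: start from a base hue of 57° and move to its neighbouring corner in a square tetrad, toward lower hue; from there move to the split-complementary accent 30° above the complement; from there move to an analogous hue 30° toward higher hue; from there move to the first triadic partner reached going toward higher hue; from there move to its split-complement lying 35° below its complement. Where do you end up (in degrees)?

112°

square ↓ −90°: 57 − 90 = -33 → -33 + 360 = 327°
split-comp 30° ↑ +210°: 327 + 210 = 537 → 537 − 360 = 177°
analog 30° ↑ +30°: 177 + 30 = 207°
triadic ↑ +120°: 207 + 120 = 327°
split-comp 35° ↓ +145°: 327 + 145 = 472 → 472 − 360 = 112°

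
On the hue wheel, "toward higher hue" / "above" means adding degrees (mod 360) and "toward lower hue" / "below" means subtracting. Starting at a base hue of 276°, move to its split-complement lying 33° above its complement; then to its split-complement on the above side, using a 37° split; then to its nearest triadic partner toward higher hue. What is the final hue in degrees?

106°

+213° (split-comp 33° ↑): 276 + 213 = 489 → 489 − 360 = 129°
+217° (split-comp 37° ↑): 129 + 217 = 346°
+120° (triadic ↑): 346 + 120 = 466 → 466 − 360 = 106°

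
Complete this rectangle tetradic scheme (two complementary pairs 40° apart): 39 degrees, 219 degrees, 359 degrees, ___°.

A rectangular tetradic uses two complementary pairs 40° apart: offsets 0°, 40°, 180°, 220°.
Among {39°, 219°, 359°}, 39° and 219° are a 180° pair.
The remaining hue 359° needs its own complement: 359 + 180 = 539 → 539 − 360 = 179°

179°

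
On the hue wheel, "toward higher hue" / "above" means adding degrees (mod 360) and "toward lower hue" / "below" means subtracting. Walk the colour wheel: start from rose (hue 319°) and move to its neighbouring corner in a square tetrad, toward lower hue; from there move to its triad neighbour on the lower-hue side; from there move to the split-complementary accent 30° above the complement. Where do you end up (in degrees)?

319°

−90° (square ↓): 319 − 90 = 229°
−120° (triadic ↓): 229 − 120 = 109°
+210° (split-comp 30° ↑): 109 + 210 = 319°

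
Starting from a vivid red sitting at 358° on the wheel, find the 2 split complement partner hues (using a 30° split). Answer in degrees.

148° and 208°

Split-complementary hues sit 30° either side of the complement.
Complement of 358°: 358 + 180 = 538 → 538 − 360 = 178°
178 − 30 = 148°
178 + 30 = 208°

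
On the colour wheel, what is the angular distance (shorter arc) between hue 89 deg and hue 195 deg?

|89 − 195| = 106.
106 ≤ 180, so the shorter arc is 106°.

106°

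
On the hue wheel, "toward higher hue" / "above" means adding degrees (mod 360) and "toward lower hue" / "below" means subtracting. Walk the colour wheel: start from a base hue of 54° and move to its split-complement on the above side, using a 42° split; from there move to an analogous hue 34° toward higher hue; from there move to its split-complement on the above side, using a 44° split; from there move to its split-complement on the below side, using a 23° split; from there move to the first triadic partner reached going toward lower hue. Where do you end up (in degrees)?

split-comp 42° ↑ +222°: 54 + 222 = 276°
analog 34° ↑ +34°: 276 + 34 = 310°
split-comp 44° ↑ +224°: 310 + 224 = 534 → 534 − 360 = 174°
split-comp 23° ↓ +157°: 174 + 157 = 331°
triadic ↓ −120°: 331 − 120 = 211°

211°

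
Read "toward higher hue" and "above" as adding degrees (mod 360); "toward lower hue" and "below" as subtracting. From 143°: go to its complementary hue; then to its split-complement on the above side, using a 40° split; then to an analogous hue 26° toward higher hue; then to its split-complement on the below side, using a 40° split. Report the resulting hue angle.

349°

+180° (complement): 143 + 180 = 323°
+220° (split-comp 40° ↑): 323 + 220 = 543 → 543 − 360 = 183°
+26° (analog 26° ↑): 183 + 26 = 209°
+140° (split-comp 40° ↓): 209 + 140 = 349°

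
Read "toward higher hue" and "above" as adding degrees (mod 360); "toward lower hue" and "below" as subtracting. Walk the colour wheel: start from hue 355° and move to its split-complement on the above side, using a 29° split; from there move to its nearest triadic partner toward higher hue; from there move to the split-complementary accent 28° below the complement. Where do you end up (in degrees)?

116°

+209° (split-comp 29° ↑): 355 + 209 = 564 → 564 − 360 = 204°
+120° (triadic ↑): 204 + 120 = 324°
+152° (split-comp 28° ↓): 324 + 152 = 476 → 476 − 360 = 116°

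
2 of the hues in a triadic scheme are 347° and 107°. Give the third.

227°

A triad places three hues 120° apart.
The full set through 107° is {107°, 227°, 347°}.
Given {107°, 347°}, the missing hue is 227°.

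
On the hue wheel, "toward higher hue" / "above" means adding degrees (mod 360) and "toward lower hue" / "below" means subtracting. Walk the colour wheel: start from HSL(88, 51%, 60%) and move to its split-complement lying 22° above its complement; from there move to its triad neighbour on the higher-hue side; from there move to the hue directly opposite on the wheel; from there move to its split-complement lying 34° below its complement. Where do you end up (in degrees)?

16°

split-comp 22° ↑ +202°: 88 + 202 = 290°
triadic ↑ +120°: 290 + 120 = 410 → 410 − 360 = 50°
complement +180°: 50 + 180 = 230°
split-comp 34° ↓ +146°: 230 + 146 = 376 → 376 − 360 = 16°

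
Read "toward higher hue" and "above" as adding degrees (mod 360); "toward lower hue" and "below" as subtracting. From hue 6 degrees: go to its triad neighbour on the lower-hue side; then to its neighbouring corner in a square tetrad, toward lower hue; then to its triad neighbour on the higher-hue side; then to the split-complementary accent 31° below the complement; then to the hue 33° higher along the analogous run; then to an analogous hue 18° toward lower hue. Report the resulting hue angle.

80°

−120° (triadic ↓): 6 − 120 = -114 → -114 + 360 = 246°
−90° (square ↓): 246 − 90 = 156°
+120° (triadic ↑): 156 + 120 = 276°
+149° (split-comp 31° ↓): 276 + 149 = 425 → 425 − 360 = 65°
+33° (analog 33° ↑): 65 + 33 = 98°
−18° (analog 18° ↓): 98 − 18 = 80°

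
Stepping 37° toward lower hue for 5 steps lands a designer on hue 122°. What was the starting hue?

307°

5 steps of 37° (toward lower hue) give a net shift of −185°.
Start = end − shift: 122 + 185 = 307°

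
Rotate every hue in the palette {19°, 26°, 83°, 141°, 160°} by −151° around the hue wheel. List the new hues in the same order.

228°, 235°, 292°, 350°, 9°

19 − 151 = -132 → -132 + 360 = 228°
26 − 151 = -125 → -125 + 360 = 235°
83 − 151 = -68 → -68 + 360 = 292°
141 − 151 = -10 → -10 + 360 = 350°
160 − 151 = 9°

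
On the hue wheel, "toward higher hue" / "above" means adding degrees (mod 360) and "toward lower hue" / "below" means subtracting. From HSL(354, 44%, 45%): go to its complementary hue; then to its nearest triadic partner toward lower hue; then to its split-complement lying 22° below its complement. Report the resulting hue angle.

212°

354 + 180 = 534 → 534 − 360 = 174°   (complement)
174 − 120 = 54°   (triadic ↓)
54 + 158 = 212°   (split-comp 22° ↓)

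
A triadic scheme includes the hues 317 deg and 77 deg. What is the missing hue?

197°

A triad places three hues 120° apart.
The full set through 77° is {77°, 197°, 317°}.
Given {77°, 317°}, the missing hue is 197°.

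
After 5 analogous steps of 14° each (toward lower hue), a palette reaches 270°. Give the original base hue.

340°

5 steps of 14° (toward lower hue) give a net shift of −70°.
Start = end − shift: 270 + 70 = 340°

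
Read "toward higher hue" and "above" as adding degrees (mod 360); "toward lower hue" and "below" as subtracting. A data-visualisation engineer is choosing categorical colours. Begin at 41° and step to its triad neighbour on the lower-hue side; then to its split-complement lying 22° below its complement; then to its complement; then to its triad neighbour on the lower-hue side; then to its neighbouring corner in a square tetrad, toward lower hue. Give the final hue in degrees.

49°

−120° (triadic ↓): 41 − 120 = -79 → -79 + 360 = 281°
+158° (split-comp 22° ↓): 281 + 158 = 439 → 439 − 360 = 79°
+180° (complement): 79 + 180 = 259°
−120° (triadic ↓): 259 − 120 = 139°
−90° (square ↓): 139 − 90 = 49°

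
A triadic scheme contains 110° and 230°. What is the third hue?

350°

A triad spaces three hues 120° apart.
The full set is {110°, 230°, 350°}.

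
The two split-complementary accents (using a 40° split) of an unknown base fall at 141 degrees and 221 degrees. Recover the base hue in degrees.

1°

The accents sit 40° either side of the complement, so the complement is their short-arc midpoint on the wheel.
Short-arc midpoint of 141° and 221°: 181°.
Base is 180° from the complement: 181 − 180 = 1°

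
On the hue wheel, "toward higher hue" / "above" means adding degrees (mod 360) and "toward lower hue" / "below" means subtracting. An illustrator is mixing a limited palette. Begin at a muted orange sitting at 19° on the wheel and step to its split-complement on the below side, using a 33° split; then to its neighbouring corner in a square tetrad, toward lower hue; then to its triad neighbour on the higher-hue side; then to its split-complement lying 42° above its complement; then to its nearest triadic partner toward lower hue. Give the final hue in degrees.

19 + 147 = 166°   (split-comp 33° ↓)
166 − 90 = 76°   (square ↓)
76 + 120 = 196°   (triadic ↑)
196 + 222 = 418 → 418 − 360 = 58°   (split-comp 42° ↑)
58 − 120 = -62 → -62 + 360 = 298°   (triadic ↓)

298°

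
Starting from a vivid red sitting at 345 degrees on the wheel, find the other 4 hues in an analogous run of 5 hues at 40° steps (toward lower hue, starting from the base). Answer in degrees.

305°, 265°, 225°, and 185°

345 − 40 = 305°
345 − 80 = 265°
345 − 120 = 225°
345 − 160 = 185°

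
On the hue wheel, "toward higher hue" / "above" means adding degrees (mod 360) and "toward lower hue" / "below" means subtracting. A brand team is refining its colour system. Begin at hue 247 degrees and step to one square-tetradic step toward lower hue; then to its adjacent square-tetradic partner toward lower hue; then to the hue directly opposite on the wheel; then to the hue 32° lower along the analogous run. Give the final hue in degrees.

215°

square ↓ −90°: 247 − 90 = 157°
square ↓ −90°: 157 − 90 = 67°
complement +180°: 67 + 180 = 247°
analog 32° ↓ −32°: 247 − 32 = 215°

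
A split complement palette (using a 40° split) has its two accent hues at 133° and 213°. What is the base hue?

The accents sit 40° either side of the complement, so the complement is their short-arc midpoint on the wheel.
Short-arc midpoint of 133° and 213°: 173°.
Base is 180° from the complement: 173 − 180 = -7 → -7 + 360 = 353°

353°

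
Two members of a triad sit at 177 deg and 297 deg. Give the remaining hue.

A triad spaces three hues 120° apart.
The full set is {57°, 177°, 297°}.

57°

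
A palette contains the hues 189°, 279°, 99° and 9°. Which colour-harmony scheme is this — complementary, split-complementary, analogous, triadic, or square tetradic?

square tetradic

Sort the hues: 9°, 99°, 189°, 279°.
Successive gaps around the wheel: 90°, 90°, 90°, 90°.
Four hues every 90° form a square tetradic scheme.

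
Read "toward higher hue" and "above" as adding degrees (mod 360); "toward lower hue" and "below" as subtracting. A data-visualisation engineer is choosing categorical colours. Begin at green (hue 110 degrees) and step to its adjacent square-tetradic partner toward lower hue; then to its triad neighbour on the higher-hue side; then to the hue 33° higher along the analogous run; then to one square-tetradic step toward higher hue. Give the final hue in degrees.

263°

square ↓ −90°: 110 − 90 = 20°
triadic ↑ +120°: 20 + 120 = 140°
analog 33° ↑ +33°: 140 + 33 = 173°
square ↑ +90°: 173 + 90 = 263°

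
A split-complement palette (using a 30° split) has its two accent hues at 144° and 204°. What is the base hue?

354°

The accents sit 30° either side of the complement, so the complement is their short-arc midpoint on the wheel.
Short-arc midpoint of 144° and 204°: 174°.
Base is 180° from the complement: 174 − 180 = -6 → -6 + 360 = 354°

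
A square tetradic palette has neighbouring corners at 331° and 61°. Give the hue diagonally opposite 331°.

A square tetradic scheme places four hues 90° apart; opposite corners are 180° apart.
331 + 180 = 511 → 511 − 360 = 151°

151°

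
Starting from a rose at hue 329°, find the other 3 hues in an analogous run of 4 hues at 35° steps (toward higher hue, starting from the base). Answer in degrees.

Analogous hues sit every 35° along the wheel.
329 + 35 = 364 → 364 − 360 = 4°
329 + 70 = 399 → 399 − 360 = 39°
329 + 105 = 434 → 434 − 360 = 74°

4°, 39° and 74°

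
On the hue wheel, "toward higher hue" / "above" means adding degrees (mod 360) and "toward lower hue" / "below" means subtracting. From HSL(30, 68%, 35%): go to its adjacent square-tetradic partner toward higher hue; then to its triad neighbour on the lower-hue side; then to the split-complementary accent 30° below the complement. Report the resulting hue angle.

150°

+90° (square ↑): 30 + 90 = 120°
−120° (triadic ↓): 120 − 120 = 0°
+150° (split-comp 30° ↓): 0 + 150 = 150°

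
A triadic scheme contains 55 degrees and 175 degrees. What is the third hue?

295°

A triad spaces three hues 120° apart.
The full set is {55°, 175°, 295°}.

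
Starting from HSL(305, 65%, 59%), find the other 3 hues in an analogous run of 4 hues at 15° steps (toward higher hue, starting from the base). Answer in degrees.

Analogous hues sit every 15° along the wheel.
305 + 15 = 320°
305 + 30 = 335°
305 + 45 = 350°

320°, 335°, 350°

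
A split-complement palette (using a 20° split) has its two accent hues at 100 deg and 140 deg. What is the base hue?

300°

The accents sit 20° either side of the complement, so the complement is their short-arc midpoint on the wheel.
Short-arc midpoint of 100° and 140°: 120°.
Base is 180° from the complement: 120 − 180 = -60 → -60 + 360 = 300°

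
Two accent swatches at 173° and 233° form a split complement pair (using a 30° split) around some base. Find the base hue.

The accents sit 30° either side of the complement, so the complement is their short-arc midpoint on the wheel.
Short-arc midpoint of 173° and 233°: 203°.
Base is 180° from the complement: 203 − 180 = 23°

23°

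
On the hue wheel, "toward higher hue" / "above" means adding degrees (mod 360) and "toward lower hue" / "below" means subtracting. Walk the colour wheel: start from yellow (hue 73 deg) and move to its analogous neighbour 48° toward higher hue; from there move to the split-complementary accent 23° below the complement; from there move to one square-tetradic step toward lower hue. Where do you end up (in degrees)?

analog 48° ↑ +48°: 73 + 48 = 121°
split-comp 23° ↓ +157°: 121 + 157 = 278°
square ↓ −90°: 278 − 90 = 188°

188°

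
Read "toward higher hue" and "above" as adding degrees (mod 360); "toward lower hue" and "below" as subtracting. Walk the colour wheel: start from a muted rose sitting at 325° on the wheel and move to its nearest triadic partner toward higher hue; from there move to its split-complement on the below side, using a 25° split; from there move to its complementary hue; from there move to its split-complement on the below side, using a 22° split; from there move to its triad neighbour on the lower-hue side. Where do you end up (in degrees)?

triadic ↑ +120°: 325 + 120 = 445 → 445 − 360 = 85°
split-comp 25° ↓ +155°: 85 + 155 = 240°
complement +180°: 240 + 180 = 420 → 420 − 360 = 60°
split-comp 22° ↓ +158°: 60 + 158 = 218°
triadic ↓ −120°: 218 − 120 = 98°

98°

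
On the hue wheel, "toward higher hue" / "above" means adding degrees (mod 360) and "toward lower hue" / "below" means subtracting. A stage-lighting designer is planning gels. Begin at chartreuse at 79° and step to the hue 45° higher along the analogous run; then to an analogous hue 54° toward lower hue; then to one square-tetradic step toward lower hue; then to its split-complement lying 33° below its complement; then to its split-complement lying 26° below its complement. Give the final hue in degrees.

79 + 45 = 124°   (analog 45° ↑)
124 − 54 = 70°   (analog 54° ↓)
70 − 90 = -20 → -20 + 360 = 340°   (square ↓)
340 + 147 = 487 → 487 − 360 = 127°   (split-comp 33° ↓)
127 + 154 = 281°   (split-comp 26° ↓)

281°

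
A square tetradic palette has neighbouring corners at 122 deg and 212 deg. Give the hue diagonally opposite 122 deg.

302°

A square tetradic scheme places four hues 90° apart; opposite corners are 180° apart.
122 + 180 = 302°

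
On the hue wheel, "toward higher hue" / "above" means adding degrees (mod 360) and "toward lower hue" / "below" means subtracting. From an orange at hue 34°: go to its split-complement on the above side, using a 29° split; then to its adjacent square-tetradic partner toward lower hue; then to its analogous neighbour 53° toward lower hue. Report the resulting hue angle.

+209° (split-comp 29° ↑): 34 + 209 = 243°
−90° (square ↓): 243 − 90 = 153°
−53° (analog 53° ↓): 153 − 53 = 100°

100°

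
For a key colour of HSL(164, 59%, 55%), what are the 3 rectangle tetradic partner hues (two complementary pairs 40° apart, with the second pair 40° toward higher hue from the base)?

204°, 344° and 24°

A rectangular tetradic uses two complementary pairs 40° apart: offsets 0°, 40°, 180°, 220°.
164 + 40 = 204°
164 + 180 = 344°
164 + 220 = 384 → 384 − 360 = 24°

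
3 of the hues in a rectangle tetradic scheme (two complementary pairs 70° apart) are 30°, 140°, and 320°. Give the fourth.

210°

A rectangular tetradic uses two complementary pairs 70° apart: offsets 0°, 70°, 180°, 250°.
Among {30°, 140°, 320°}, 320° and 140° are a 180° pair.
The remaining hue 30° needs its own complement: 30 + 180 = 210°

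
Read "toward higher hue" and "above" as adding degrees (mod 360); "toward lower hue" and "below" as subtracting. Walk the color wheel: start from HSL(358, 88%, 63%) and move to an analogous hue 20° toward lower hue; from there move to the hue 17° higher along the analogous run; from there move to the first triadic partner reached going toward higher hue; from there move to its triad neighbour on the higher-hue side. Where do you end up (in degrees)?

analog 20° ↓ −20°: 358 − 20 = 338°
analog 17° ↑ +17°: 338 + 17 = 355°
triadic ↑ +120°: 355 + 120 = 475 → 475 − 360 = 115°
triadic ↑ +120°: 115 + 120 = 235°

235°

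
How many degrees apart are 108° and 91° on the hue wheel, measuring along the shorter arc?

|108 − 91| = 17.
17 ≤ 180, so the shorter arc is 17°.

17°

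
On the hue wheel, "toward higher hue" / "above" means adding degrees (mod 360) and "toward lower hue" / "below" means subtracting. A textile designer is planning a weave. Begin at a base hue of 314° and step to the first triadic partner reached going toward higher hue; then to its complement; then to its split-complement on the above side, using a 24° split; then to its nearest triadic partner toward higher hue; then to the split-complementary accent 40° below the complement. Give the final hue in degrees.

314 + 120 = 434 → 434 − 360 = 74°   (triadic ↑)
74 + 180 = 254°   (complement)
254 + 204 = 458 → 458 − 360 = 98°   (split-comp 24° ↑)
98 + 120 = 218°   (triadic ↑)
218 + 140 = 358°   (split-comp 40° ↓)

358°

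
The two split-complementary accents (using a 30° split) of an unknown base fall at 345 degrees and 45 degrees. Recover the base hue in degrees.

195°

The accents sit 30° either side of the complement, so the complement is their short-arc midpoint on the wheel.
Short-arc midpoint of 345° and 45°: 15°.
Base is 180° from the complement: 15 − 180 = -165 → -165 + 360 = 195°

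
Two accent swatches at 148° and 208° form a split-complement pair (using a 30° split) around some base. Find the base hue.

The accents sit 30° either side of the complement, so the complement is their short-arc midpoint on the wheel.
Short-arc midpoint of 148° and 208°: 178°.
Base is 180° from the complement: 178 − 180 = -2 → -2 + 360 = 358°

358°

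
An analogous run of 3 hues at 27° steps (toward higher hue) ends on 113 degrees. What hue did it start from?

2 steps of 27° (toward higher hue) give a net shift of +54°.
Start = end − shift: 113 − 54 = 59°

59°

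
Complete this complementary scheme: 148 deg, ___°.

328°

The complement sits 180° across the wheel.
The full set through 148° is {148°, 328°}.
Given {148°}, the missing hue is 328°.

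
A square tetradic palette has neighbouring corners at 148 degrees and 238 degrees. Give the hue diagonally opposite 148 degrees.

A square tetradic scheme places four hues 90° apart; opposite corners are 180° apart.
148 + 180 = 328°

328°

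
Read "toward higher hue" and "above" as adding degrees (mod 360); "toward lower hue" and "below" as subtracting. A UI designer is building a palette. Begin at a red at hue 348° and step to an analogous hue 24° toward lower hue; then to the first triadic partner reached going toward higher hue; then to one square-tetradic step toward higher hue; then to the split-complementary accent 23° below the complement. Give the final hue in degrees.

348 − 24 = 324°   (analog 24° ↓)
324 + 120 = 444 → 444 − 360 = 84°   (triadic ↑)
84 + 90 = 174°   (square ↑)
174 + 157 = 331°   (split-comp 23° ↓)

331°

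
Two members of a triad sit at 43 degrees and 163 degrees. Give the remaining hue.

283°

A triad spaces three hues 120° apart.
The full set is {43°, 163°, 283°}.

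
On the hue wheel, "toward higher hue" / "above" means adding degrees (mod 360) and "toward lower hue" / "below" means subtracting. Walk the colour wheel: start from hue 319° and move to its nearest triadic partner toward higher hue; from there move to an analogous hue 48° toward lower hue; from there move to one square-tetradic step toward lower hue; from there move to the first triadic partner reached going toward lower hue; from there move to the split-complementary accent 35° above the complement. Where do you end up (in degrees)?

319 + 120 = 439 → 439 − 360 = 79°   (triadic ↑)
79 − 48 = 31°   (analog 48° ↓)
31 − 90 = -59 → -59 + 360 = 301°   (square ↓)
301 − 120 = 181°   (triadic ↓)
181 + 215 = 396 → 396 − 360 = 36°   (split-comp 35° ↑)

36°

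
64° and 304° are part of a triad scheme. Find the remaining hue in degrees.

184°

A triad places three hues 120° apart.
The full set through 64° is {64°, 184°, 304°}.
Given {64°, 304°}, the missing hue is 184°.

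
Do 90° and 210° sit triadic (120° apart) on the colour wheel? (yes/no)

Angular distance: |90 − 210| = 120 = 120°.
Triadic (120° apart) requires 120°.

yes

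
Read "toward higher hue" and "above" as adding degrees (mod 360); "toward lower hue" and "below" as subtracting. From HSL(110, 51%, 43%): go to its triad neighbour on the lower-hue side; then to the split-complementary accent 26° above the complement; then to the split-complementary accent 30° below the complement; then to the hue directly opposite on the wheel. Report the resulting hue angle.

triadic ↓ −120°: 110 − 120 = -10 → -10 + 360 = 350°
split-comp 26° ↑ +206°: 350 + 206 = 556 → 556 − 360 = 196°
split-comp 30° ↓ +150°: 196 + 150 = 346°
complement +180°: 346 + 180 = 526 → 526 − 360 = 166°

166°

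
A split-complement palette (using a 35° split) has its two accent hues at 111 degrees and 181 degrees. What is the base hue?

The accents sit 35° either side of the complement, so the complement is their short-arc midpoint on the wheel.
Short-arc midpoint of 111° and 181°: 146°.
Base is 180° from the complement: 146 − 180 = -34 → -34 + 360 = 326°

326°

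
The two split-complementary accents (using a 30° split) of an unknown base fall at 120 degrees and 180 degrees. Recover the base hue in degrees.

The accents sit 30° either side of the complement, so the complement is their short-arc midpoint on the wheel.
Short-arc midpoint of 120° and 180°: 150°.
Base is 180° from the complement: 150 − 180 = -30 → -30 + 360 = 330°

330°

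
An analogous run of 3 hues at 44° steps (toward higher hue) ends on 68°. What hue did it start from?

340°

2 steps of 44° (toward higher hue) give a net shift of +88°.
Start = end − shift: 68 − 88 = -20 → -20 + 360 = 340°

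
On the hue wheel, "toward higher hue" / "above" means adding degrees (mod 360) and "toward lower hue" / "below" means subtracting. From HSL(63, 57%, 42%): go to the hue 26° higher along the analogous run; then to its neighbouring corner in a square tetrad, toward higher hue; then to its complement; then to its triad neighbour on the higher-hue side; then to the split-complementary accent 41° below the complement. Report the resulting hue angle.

analog 26° ↑ +26°: 63 + 26 = 89°
square ↑ +90°: 89 + 90 = 179°
complement +180°: 179 + 180 = 359°
triadic ↑ +120°: 359 + 120 = 479 → 479 − 360 = 119°
split-comp 41° ↓ +139°: 119 + 139 = 258°

258°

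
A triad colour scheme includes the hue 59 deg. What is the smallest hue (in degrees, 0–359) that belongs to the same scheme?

59°

A triad places three hues 120° apart.
The full set through 59° is {59°, 179°, 299°}.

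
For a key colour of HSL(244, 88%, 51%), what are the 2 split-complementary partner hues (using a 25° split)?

39° and 89°

Split-complementary hues sit 25° either side of the complement.
Complement of 244 deg: 244 + 180 = 424 → 424 − 360 = 64°
64 − 25 = 39°
64 + 25 = 89°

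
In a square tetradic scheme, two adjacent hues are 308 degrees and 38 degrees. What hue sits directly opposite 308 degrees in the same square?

A square tetradic scheme places four hues 90° apart; opposite corners are 180° apart.
308 + 180 = 488 → 488 − 360 = 128°

128°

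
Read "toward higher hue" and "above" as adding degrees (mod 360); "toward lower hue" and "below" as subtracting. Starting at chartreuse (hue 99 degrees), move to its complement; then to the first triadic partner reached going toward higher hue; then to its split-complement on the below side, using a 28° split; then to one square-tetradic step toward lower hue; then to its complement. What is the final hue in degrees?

99 + 180 = 279°   (complement)
279 + 120 = 399 → 399 − 360 = 39°   (triadic ↑)
39 + 152 = 191°   (split-comp 28° ↓)
191 − 90 = 101°   (square ↓)
101 + 180 = 281°   (complement)

281°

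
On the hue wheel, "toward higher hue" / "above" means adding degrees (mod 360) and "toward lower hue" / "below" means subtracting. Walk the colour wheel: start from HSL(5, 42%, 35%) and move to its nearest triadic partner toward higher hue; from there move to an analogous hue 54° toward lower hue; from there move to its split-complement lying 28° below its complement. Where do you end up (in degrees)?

223°

+120° (triadic ↑): 5 + 120 = 125°
−54° (analog 54° ↓): 125 − 54 = 71°
+152° (split-comp 28° ↓): 71 + 152 = 223°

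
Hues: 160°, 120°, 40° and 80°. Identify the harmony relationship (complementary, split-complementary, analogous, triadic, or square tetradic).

analogous

Sort the hues: 40°, 80°, 120°, 160°.
Successive gaps around the wheel: 40°, 40°, 40°, 240°.
A run of hues at equal small steps (40°) with one large closing gap is an analogous group.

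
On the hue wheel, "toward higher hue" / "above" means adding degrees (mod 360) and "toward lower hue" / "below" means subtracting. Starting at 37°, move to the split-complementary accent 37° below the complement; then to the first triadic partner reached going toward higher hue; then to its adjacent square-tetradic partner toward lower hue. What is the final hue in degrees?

210°

37 + 143 = 180°   (split-comp 37° ↓)
180 + 120 = 300°   (triadic ↑)
300 − 90 = 210°   (square ↓)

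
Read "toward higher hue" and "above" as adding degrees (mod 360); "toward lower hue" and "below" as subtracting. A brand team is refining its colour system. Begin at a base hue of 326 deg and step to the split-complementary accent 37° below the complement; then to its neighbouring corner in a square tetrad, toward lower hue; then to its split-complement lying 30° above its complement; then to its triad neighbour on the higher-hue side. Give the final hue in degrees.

349°

+143° (split-comp 37° ↓): 326 + 143 = 469 → 469 − 360 = 109°
−90° (square ↓): 109 − 90 = 19°
+210° (split-comp 30° ↑): 19 + 210 = 229°
+120° (triadic ↑): 229 + 120 = 349°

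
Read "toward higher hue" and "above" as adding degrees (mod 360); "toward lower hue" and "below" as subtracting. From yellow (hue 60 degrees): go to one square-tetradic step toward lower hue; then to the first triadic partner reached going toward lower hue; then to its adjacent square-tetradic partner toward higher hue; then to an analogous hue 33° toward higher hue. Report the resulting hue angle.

333°

−90° (square ↓): 60 − 90 = -30 → -30 + 360 = 330°
−120° (triadic ↓): 330 − 120 = 210°
+90° (square ↑): 210 + 90 = 300°
+33° (analog 33° ↑): 300 + 33 = 333°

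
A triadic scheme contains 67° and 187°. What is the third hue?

A triad spaces three hues 120° apart.
The full set is {67°, 187°, 307°}.

307°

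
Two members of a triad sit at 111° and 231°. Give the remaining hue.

A triad spaces three hues 120° apart.
The full set is {111°, 231°, 351°}.

351°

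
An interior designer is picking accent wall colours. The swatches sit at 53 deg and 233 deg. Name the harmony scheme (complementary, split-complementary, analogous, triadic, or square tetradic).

complementary

Sort the hues: 53°, 233°.
Successive gaps around the wheel: 180°, 180°.
Two hues 180° apart are complementary.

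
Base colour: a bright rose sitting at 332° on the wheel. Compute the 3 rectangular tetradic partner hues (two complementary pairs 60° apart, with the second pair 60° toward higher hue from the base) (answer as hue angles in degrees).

332 + 60 = 392 → 392 − 360 = 32°
332 + 180 = 512 → 512 − 360 = 152°
332 + 240 = 572 → 572 − 360 = 212°

32°, 152° and 212°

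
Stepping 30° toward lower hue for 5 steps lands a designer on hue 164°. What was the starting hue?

314°

5 steps of 30° (toward lower hue) give a net shift of −150°.
Start = end − shift: 164 + 150 = 314°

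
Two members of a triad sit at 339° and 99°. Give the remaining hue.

219°

A triad spaces three hues 120° apart.
The full set is {99°, 219°, 339°}.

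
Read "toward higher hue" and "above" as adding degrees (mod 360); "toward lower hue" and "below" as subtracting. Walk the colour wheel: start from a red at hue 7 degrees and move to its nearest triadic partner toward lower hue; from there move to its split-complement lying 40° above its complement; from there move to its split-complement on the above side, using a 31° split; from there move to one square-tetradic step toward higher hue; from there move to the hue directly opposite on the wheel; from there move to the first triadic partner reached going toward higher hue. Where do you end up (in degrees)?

triadic ↓ −120°: 7 − 120 = -113 → -113 + 360 = 247°
split-comp 40° ↑ +220°: 247 + 220 = 467 → 467 − 360 = 107°
split-comp 31° ↑ +211°: 107 + 211 = 318°
square ↑ +90°: 318 + 90 = 408 → 408 − 360 = 48°
complement +180°: 48 + 180 = 228°
triadic ↑ +120°: 228 + 120 = 348°

348°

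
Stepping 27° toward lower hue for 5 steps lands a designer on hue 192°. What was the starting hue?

5 steps of 27° (toward lower hue) give a net shift of −135°.
Start = end − shift: 192 + 135 = 327°

327°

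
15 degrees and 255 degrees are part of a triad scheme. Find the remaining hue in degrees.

A triad places three hues 120° apart.
The full set through 15° is {15°, 135°, 255°}.
Given {15°, 255°}, the missing hue is 135°.

135°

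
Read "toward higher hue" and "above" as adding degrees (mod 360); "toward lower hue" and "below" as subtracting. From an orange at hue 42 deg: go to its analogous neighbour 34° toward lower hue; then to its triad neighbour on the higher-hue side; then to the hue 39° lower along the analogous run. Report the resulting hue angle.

89°

42 − 34 = 8°   (analog 34° ↓)
8 + 120 = 128°   (triadic ↑)
128 − 39 = 89°   (analog 39° ↓)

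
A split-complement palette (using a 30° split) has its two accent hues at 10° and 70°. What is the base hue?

220°

The accents sit 30° either side of the complement, so the complement is their short-arc midpoint on the wheel.
Short-arc midpoint of 10° and 70°: 40°.
Base is 180° from the complement: 40 − 180 = -140 → -140 + 360 = 220°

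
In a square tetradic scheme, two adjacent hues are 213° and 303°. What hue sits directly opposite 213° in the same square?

33°

A square tetradic scheme places four hues 90° apart; opposite corners are 180° apart.
213 + 180 = 393 → 393 − 360 = 33°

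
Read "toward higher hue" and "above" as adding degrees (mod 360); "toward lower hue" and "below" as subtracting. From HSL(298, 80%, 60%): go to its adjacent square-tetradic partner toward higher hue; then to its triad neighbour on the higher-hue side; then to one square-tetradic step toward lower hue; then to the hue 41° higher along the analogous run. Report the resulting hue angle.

99°

298 + 90 = 388 → 388 − 360 = 28°   (square ↑)
28 + 120 = 148°   (triadic ↑)
148 − 90 = 58°   (square ↓)
58 + 41 = 99°   (analog 41° ↑)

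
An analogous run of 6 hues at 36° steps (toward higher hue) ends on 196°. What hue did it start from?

5 steps of 36° (toward higher hue) give a net shift of +180°.
Start = end − shift: 196 − 180 = 16°

16°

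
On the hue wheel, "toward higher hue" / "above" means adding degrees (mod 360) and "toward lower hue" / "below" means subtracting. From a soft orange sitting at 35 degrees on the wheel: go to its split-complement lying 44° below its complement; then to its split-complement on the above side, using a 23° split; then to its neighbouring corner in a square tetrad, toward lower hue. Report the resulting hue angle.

284°

35 + 136 = 171°   (split-comp 44° ↓)
171 + 203 = 374 → 374 − 360 = 14°   (split-comp 23° ↑)
14 − 90 = -76 → -76 + 360 = 284°   (square ↓)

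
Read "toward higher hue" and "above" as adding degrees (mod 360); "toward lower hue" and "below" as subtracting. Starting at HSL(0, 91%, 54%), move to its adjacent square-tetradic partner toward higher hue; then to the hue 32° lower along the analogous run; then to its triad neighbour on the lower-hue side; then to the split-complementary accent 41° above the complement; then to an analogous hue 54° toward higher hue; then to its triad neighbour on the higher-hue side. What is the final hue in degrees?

0 + 90 = 90°   (square ↑)
90 − 32 = 58°   (analog 32° ↓)
58 − 120 = -62 → -62 + 360 = 298°   (triadic ↓)
298 + 221 = 519 → 519 − 360 = 159°   (split-comp 41° ↑)
159 + 54 = 213°   (analog 54° ↑)
213 + 120 = 333°   (triadic ↑)

333°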